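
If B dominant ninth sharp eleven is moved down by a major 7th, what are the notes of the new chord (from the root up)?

C  E  G  B-flat  D  F-sharp

Transposed root: B → C (major 7th down). So we spell C dominant ninth sharp eleven:
C — root
E — major 3rd
G — perfect 5th
B-flat — minor 7th
D — major 9th
F-sharp — augmented 11th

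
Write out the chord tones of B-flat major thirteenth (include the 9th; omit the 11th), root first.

Root B-flat, quality major thirteenth:
Root: B-flat
Major 3rd (3rd): D
Perfect 5th (5th): F
Major 7th (7th): A
Major 9th (9th): C
Major 13th (13th): G

B-flat, D, F, A, C, G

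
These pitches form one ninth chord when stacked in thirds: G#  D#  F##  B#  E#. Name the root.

Arranged so that each adjacent pair is a third by letter name: E# – G# – B# – D# – F##.
The bottom of that stack, E#, is the root (this is E# minor ninth).

E#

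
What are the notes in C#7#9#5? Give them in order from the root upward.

C# E# G## B D##

Root C#, quality dominant seventh sharp nine sharp five:
root → C#
3rd (major 3rd) → E#
5th (augmented 5th) → G##
7th (minor 7th) → B
9th (augmented 9th) → D##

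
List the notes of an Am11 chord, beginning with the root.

A, C, E, G, B, D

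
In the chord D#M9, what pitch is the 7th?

C𝄪

Root of D#M9 = D♯. The 7th is a major 7th: D♯ up a major 7th → C𝄪.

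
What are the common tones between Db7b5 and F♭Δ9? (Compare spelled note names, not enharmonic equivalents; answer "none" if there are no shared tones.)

Cb

Db7b5 = Db, F, Abb, Cb.
F♭Δ9 = Fb, Ab, Cb, Eb, Gb.
Shared: Cb.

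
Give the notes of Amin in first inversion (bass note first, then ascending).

C, E, A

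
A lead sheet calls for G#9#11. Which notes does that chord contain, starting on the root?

G#, B#, D#, F#, A#, C##

G#9#11: dominant ninth sharp eleven on G#.
- root: G#
- major 3rd: B#
- perfect 5th: D#
- minor 7th: F#
- major 9th: A#
- augmented 11th: C##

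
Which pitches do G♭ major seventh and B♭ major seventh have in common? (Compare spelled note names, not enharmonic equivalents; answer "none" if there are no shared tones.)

G♭ major seventh = G-flat, B-flat, D-flat, F.
B♭ major seventh = B-flat, D, F, A.
Shared: B-flat, F.

B-flat  F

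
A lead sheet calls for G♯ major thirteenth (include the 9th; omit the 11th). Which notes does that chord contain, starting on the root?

G♯ major thirteenth is a major thirteenth built on G#.
- root: G#
- major 3rd: B#
- perfect 5th: D#
- major 7th: F##
- major 9th: A#
- major 13th: E#

G# – B# – D# – F## – A# – E#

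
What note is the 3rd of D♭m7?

F♭

Root of D♭m7 = D♭. The 3rd is a minor 3rd: D♭ up a minor 3rd → F♭.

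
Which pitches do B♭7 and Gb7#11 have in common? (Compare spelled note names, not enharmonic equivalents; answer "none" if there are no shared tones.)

Bb

B♭7 = Bb, D, F, Ab.
Gb7#11 = Gb, Bb, Db, Fb, C.
Shared: Bb.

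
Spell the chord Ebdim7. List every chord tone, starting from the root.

Ebdim7: diminished seventh on Eb.
- root: Eb
- minor 3rd: Gb
- diminished 5th: Bbb
- diminished 7th: Dbb

Eb Gb Bbb Dbb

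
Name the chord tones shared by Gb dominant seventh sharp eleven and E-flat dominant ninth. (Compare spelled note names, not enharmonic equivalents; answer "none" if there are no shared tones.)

Gb dominant seventh sharp eleven = G-flat, B-flat, D-flat, F-flat, C.
E-flat dominant ninth = E-flat, G, B-flat, D-flat, F.
Shared: B-flat, D-flat.

B-flat, D-flat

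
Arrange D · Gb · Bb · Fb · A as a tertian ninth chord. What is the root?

Arranged so that each adjacent pair is a third by letter name: Gb – Bb – D – Fb – A.
The bottom of that stack, Gb, is the root (this is Gb dominant seventh sharp nine sharp five).

Gb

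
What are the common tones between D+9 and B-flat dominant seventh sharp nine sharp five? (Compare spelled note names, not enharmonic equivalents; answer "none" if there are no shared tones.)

D, F#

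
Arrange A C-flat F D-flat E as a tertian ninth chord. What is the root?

Stacking in thirds gives D-flat – F – A – C-flat – E, so D-flat is the root — D-flat dominant seventh sharp nine sharp five.

D-flat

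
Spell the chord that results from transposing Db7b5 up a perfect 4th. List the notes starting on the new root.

Gb, Bb, Dbb, Fb

Db up a perfect 4th → Gb. New chord: Gb dominant seventh flat five.
root → Gb
3rd (major 3rd) → Bb
5th (diminished 5th) → Dbb
7th (minor 7th) → Fb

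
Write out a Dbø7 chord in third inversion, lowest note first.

C♭ – D♭ – F♭ – A𝄫

In root position, Dbø7 is D♭–F♭–A𝄫–C♭.
Third inversion puts the seventh (C♭) in the bass.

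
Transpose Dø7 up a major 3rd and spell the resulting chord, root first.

A major 3rd up from D is F#, so the new chord is F# half-diminished seventh.
Root: F#
Minor 3rd (3rd): A
Diminished 5th (5th): C
Minor 7th (7th): E

F# A C E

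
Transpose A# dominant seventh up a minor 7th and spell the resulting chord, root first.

A minor 7th up from A# is G#, so the new chord is G# dominant seventh.
- root: G#
- major 3rd: B#
- perfect 5th: D#
- minor 7th: F#

G#  B#  D#  F#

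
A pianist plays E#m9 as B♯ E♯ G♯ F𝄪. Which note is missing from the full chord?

D♯

E#m9 = E♯, G♯, B♯, D♯, F𝄪. The voicing lacks the 7th (minor 7th), D♯.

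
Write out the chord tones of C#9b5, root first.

C#9b5: dominant ninth flat five on C♯.
Root: C♯
Major 3rd (3rd): E♯
Diminished 5th (5th): G
Minor 7th (7th): B
Major 9th (9th): D♯

C♯  E♯  G  B  D♯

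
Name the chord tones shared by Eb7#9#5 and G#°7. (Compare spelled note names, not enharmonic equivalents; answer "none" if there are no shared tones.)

B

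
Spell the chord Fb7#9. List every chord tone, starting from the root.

Fb Ab Cb Ebb G

Root Fb, quality dominant seventh sharp nine:
root → Fb
3rd (major 3rd) → Ab
5th (perfect 5th) → Cb
7th (minor 7th) → Ebb
9th (augmented 9th) → G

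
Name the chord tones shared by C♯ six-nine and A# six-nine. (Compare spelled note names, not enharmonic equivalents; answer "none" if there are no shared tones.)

C♯ six-nine: C-sharp E-sharp G-sharp A-sharp D-sharp
A# six-nine: A-sharp C-double-sharp E-sharp F-double-sharp B-sharp
Common to both → E-sharp, A-sharp.

E-sharp, A-sharp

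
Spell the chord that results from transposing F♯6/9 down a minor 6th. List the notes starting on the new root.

A minor 6th down from F# is A#, so the new chord is A# six-nine.
root → A#
3rd (major 3rd) → C##
5th (perfect 5th) → E#
6th (major 6th) → F##
9th (major 9th) → B#

A#, C##, E#, F##, B#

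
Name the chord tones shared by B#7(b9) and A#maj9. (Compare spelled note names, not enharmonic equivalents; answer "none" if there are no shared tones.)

B♯ – A♯

B#7(b9) = B♯, D𝄪, F𝄪, A♯, C♯.
A#maj9 = A♯, C𝄪, E♯, G𝄪, B♯.
Shared: B♯, A♯.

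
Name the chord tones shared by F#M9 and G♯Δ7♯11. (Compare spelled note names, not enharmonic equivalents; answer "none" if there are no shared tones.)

G#

F#M9 = F#, A#, C#, E#, G#.
G♯Δ7♯11 = G#, B#, D#, F##, C##.
Shared: G#.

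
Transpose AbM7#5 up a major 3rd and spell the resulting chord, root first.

C, E, G#, B

A major 3rd up from Ab is C, so the new chord is C augmented major seventh.
- root: C
- major 3rd: E
- augmented 5th: G#
- major 7th: B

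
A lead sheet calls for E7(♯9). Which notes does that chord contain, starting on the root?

E  G#  B  D  F##

E7(♯9) is a dominant seventh sharp nine built on E.
E — root
G# — major 3rd
B — perfect 5th
D — minor 7th
F## — augmented 9th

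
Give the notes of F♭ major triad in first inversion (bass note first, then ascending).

A-flat  C-flat  F-flat

F♭ major triad = F-flat–A-flat–C-flat; first inversion → third (A-flat) lowest.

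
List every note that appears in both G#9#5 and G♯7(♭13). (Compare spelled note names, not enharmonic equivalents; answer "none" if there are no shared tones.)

G#9#5: G# B# D## F# A#
G♯7(♭13): G# B# D# F# E
Common to both → G#, B#, F#.

G#, B#, F#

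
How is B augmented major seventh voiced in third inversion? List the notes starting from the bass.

In root position, B augmented major seventh is B–D#–F##–A#.
Third inversion puts the seventh (A#) in the bass.

A#, B, D#, F##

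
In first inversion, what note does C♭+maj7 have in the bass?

Eb

C♭+maj7 in root position is Cb–Eb–G–Bb.
First inversion places the third in the bass, which is Eb.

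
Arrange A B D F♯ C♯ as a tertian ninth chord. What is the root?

B

Stacking in thirds gives B – D – F♯ – A – C♯, so B is the root — B minor ninth.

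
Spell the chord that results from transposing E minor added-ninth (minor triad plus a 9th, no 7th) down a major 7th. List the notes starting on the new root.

F, Ab, C, G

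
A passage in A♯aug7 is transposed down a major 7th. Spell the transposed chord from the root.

B – D♯ – F𝄪 – A

A major 7th down from A♯ is B, so the new chord is B augmented seventh.
Root: B
Major 3rd (3rd): D♯
Augmented 5th (5th): F𝄪
Minor 7th (7th): A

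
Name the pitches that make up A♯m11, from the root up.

A#, C#, E#, G#, B#, D#

Root A#, quality minor eleventh:
A# — root
C# — minor 3rd
E# — perfect 5th
G# — minor 7th
B# — major 9th
D# — perfect 11th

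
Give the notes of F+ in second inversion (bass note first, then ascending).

F+ = F–A–C#; second inversion → fifth (C#) lowest.

C# F A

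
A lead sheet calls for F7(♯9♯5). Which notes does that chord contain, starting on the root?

F, A, C♯, E♭, G♯

Root F, quality dominant seventh sharp nine sharp five:
- root: F
- major 3rd: A
- augmented 5th: C♯
- minor 7th: E♭
- augmented 9th: G♯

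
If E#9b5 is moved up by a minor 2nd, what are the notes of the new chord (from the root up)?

F#, A#, C, E, G#

A minor 2nd up from E# is F#, so the new chord is F# dominant ninth flat five.
root → F#
3rd (major 3rd) → A#
5th (diminished 5th) → C
7th (minor 7th) → E
9th (major 9th) → G#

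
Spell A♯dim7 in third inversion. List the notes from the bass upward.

G – A# – C# – E

In root position, A♯dim7 is A#–C#–E–G.
Third inversion puts the seventh (G) in the bass.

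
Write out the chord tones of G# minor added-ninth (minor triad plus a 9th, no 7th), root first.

Root G#, quality minor added-ninth:
root → G#
3rd (minor 3rd) → B
5th (perfect 5th) → D#
9th (major 9th) → A#

G#  B  D#  A#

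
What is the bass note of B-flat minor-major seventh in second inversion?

B-flat minor-major seventh in root position is Bb–Db–F–A.
Second inversion places the fifth in the bass, which is F.

F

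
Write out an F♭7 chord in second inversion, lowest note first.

Cb  Ebb  Fb  Ab

In root position, F♭7 is Fb–Ab–Cb–Ebb.
Second inversion puts the fifth (Cb) in the bass.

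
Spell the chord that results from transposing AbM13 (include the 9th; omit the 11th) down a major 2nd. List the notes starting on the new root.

Gb – Bb – Db – F – Ab – Eb

A major 2nd down from Ab is Gb, so the new chord is Gb major thirteenth.
root → Gb
3rd (major 3rd) → Bb
5th (perfect 5th) → Db
7th (major 7th) → F
9th (major 9th) → Ab
13th (major 13th) → Eb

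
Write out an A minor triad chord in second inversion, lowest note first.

In root position, A minor triad is A–C–E.
Second inversion puts the fifth (E) in the bass.

E A C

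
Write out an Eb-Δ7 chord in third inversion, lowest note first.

D  E♭  G♭  B♭

Eb-Δ7 = E♭–G♭–B♭–D; third inversion → seventh (D) lowest.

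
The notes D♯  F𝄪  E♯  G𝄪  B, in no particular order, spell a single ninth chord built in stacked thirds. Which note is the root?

Arranged so that each adjacent pair is a third by letter name: E♯ – G𝄪 – B – D♯ – F𝄪.
The bottom of that stack, E♯, is the root (this is E♯ dominant ninth flat five).

E♯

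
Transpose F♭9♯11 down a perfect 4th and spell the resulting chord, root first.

Fb down a perfect 4th → Cb. New chord: Cb dominant ninth sharp eleven.
Cb — root
Eb — major 3rd
Gb — perfect 5th
Bbb — minor 7th
Db — major 9th
F — augmented 11th

Cb, Eb, Gb, Bbb, Db, F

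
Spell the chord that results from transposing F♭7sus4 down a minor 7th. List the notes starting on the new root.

A minor 7th down from Fb is Gb, so the new chord is Gb dominant seventh suspended fourth.
Root: Gb
Perfect 4th (4th): Cb
Perfect 5th (5th): Db
Minor 7th (7th): Fb

Gb, Cb, Db, Fb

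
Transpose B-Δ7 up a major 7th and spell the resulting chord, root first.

Transposed root: B → A♯ (major 7th up). So we spell A♯ minor-major seventh:
root → A♯
3rd (minor 3rd) → C♯
5th (perfect 5th) → E♯
7th (major 7th) → G𝄪

A♯ – C♯ – E♯ – G𝄪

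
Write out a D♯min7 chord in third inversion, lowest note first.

D♯min7 = D#–F#–A#–C#; third inversion → seventh (C#) lowest.

C#, D#, F#, A#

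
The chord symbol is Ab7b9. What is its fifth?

Eb

Ab7b9 is built on Ab; its 5th is a perfect 5th above the root.
A fifth above A uses the letter E, and the perfect 5th above Ab is Eb.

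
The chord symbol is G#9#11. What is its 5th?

G#9#11 is built on G♯; its 5th is a perfect 5th above the root.
A fifth above G uses the letter D, and the perfect 5th above G♯ is D♯.

D♯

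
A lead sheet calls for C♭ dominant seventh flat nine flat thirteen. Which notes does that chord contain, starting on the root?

C♭ dominant seventh flat nine flat thirteen: dominant seventh flat nine flat thirteen on C-flat.
C-flat — root
E-flat — major 3rd
G-flat — perfect 5th
B-double-flat — minor 7th
D-double-flat — minor 9th
A-double-flat — minor 13th

C-flat – E-flat – G-flat – B-double-flat – D-double-flat – A-double-flat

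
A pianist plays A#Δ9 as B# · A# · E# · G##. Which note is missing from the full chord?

C##

The full A#Δ9 chord is A#, C##, E#, G##, B#.
Comparing with the voicing, the major 3rd (3rd) — C## — is absent.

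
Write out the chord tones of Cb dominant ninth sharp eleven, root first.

Cb Eb Gb Bbb Db F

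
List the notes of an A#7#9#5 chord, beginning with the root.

A# – C## – E## – G# – B##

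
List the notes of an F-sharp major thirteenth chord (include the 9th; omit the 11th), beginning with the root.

F-sharp major thirteenth: major thirteenth on F#.
F# — root
A# — major 3rd
C# — perfect 5th
E# — major 7th
G# — major 9th
D# — major 13th

F# A# C# E# G# D#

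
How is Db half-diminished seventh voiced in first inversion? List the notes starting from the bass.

In root position, Db half-diminished seventh is Db–Fb–Abb–Cb.
First inversion puts the third (Fb) in the bass.

Fb, Abb, Cb, Db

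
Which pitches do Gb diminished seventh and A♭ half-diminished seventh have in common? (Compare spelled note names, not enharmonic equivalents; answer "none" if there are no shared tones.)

G-flat

Gb diminished seventh = G-flat, B-double-flat, D-double-flat, F-double-flat.
A♭ half-diminished seventh = A-flat, C-flat, E-double-flat, G-flat.
Shared: G-flat.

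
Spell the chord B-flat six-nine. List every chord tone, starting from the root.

B-flat six-nine: six-nine on B-flat.
- root: B-flat
- major 3rd: D
- perfect 5th: F
- major 6th: G
- major 9th: C

B-flat  D  F  G  C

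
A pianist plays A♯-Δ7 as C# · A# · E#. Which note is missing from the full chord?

A♯-Δ7 = A#, C#, E#, G##. The voicing lacks the 7th (major 7th), G##.

G##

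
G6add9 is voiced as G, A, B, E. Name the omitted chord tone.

The full G6add9 chord is G, B, D, E, A.
Comparing with the voicing, the perfect 5th (5th) — D — is absent.

D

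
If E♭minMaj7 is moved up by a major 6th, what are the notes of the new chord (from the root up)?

C – E♭ – G – B

A major 6th up from E♭ is C, so the new chord is C minor-major seventh.
Root: C
Minor 3rd (3rd): E♭
Perfect 5th (5th): G
Major 7th (7th): B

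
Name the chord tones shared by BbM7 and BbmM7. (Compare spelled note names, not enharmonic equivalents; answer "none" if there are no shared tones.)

BbM7 = Bb, D, F, A.
BbmM7 = Bb, Db, F, A.
Shared: Bb, F, A.

Bb, F, A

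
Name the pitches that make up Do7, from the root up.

Root D, quality diminished seventh:
Root: D
Minor 3rd (3rd): F
Diminished 5th (5th): Ab
Diminished 7th (7th): Cb

D, F, Ab, Cb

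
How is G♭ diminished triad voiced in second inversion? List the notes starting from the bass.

In root position, G♭ diminished triad is G-flat–B-double-flat–D-double-flat.
Second inversion puts the fifth (D-double-flat) in the bass.

D-double-flat G-flat B-double-flat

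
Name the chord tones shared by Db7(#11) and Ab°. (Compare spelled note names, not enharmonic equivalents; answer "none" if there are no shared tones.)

A♭, C♭

Db7(#11): D♭ F A♭ C♭ G
Ab°: A♭ C♭ E𝄫
Common to both → A♭, C♭.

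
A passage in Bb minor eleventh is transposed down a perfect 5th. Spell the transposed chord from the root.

Bb down a perfect 5th → Eb. New chord: Eb minor eleventh.
Root: Eb
Minor 3rd (3rd): Gb
Perfect 5th (5th): Bb
Minor 7th (7th): Db
Major 9th (9th): F
Perfect 11th (11th): Ab

Eb, Gb, Bb, Db, F, Ab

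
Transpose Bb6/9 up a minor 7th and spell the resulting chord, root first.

Ab, C, Eb, F, Bb

Transposed root: Bb → Ab (minor 7th up). So we spell Ab six-nine:
- root: Ab
- major 3rd: C
- perfect 5th: Eb
- major 6th: F
- major 9th: Bb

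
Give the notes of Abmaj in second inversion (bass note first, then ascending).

Eb, Ab, C

Abmaj = Ab–C–Eb; second inversion → fifth (Eb) lowest.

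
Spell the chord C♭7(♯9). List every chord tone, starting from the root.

C♭7(♯9) is a dominant seventh sharp nine built on Cb.
root → Cb
3rd (major 3rd) → Eb
5th (perfect 5th) → Gb
7th (minor 7th) → Bbb
9th (augmented 9th) → D

Cb Eb Gb Bbb D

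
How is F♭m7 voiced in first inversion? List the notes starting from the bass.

Abb Cb Ebb Fb

F♭m7 = Fb–Abb–Cb–Ebb; first inversion → third (Abb) lowest.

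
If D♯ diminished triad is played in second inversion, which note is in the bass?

D♯ diminished triad in root position is D-sharp–F-sharp–A.
Second inversion places the fifth in the bass, which is A.

A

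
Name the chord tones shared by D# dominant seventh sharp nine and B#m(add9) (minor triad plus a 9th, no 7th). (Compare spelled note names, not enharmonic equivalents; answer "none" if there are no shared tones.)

D♯ – F𝄪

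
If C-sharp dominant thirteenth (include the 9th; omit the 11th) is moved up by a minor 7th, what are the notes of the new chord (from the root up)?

B  D♯  F♯  A  C♯  G♯

Transposed root: C♯ → B (minor 7th up). So we spell B dominant thirteenth:
- root: B
- major 3rd: D♯
- perfect 5th: F♯
- minor 7th: A
- major 9th: C♯
- major 13th: G♯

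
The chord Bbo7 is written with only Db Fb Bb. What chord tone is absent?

Abb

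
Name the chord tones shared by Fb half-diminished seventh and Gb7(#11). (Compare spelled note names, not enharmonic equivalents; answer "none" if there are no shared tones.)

Fb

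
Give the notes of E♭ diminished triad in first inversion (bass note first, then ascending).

Gb  Bbb  Eb

In root position, E♭ diminished triad is Eb–Gb–Bbb.
First inversion puts the third (Gb) in the bass.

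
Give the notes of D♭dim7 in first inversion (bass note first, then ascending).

In root position, D♭dim7 is Db–Fb–Abb–Cbb.
First inversion puts the third (Fb) in the bass.

Fb Abb Cbb Db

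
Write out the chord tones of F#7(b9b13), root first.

F#7(b9b13) is a dominant seventh flat nine flat thirteen built on F#.
- root: F#
- major 3rd: A#
- perfect 5th: C#
- minor 7th: E
- minor 9th: G
- minor 13th: D

F#, A#, C#, E, G, D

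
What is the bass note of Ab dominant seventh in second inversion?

Ab dominant seventh in root position is Ab–C–Eb–Gb.
Second inversion places the fifth in the bass, which is Eb.

Eb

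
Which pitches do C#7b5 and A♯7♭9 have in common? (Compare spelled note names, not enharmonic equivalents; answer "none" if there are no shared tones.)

C#7b5 = C#, E#, G, B.
A♯7♭9 = A#, C##, E#, G#, B.
Shared: E#, B.

E# – B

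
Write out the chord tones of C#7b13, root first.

C#7b13: dominant seventh flat thirteen on C#.
Root: C#
Major 3rd (3rd): E#
Perfect 5th (5th): G#
Minor 7th (7th): B
Minor 13th (13th): A

C#  E#  G#  B  A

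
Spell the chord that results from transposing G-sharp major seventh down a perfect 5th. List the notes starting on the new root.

Transposed root: G-sharp → C-sharp (perfect 5th down). So we spell C-sharp major seventh:
root → C-sharp
3rd (major 3rd) → E-sharp
5th (perfect 5th) → G-sharp
7th (major 7th) → B-sharp

C-sharp  E-sharp  G-sharp  B-sharp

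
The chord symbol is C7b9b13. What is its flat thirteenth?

Ab

C7b9b13 is built on C; its 13th is a minor 13th above the root.
A sixth above C uses the letter A, and the minor 13th above C is Ab.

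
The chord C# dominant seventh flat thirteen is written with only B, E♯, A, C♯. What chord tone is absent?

G♯

C# dominant seventh flat thirteen = C♯, E♯, G♯, B, A. The voicing lacks the 5th (perfect 5th), G♯.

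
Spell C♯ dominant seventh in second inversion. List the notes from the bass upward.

In root position, C♯ dominant seventh is C#–E#–G#–B.
Second inversion puts the fifth (G#) in the bass.

G# – B – C# – E#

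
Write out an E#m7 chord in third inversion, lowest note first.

D#, E#, G#, B#

E#m7 = E#–G#–B#–D#; third inversion → seventh (D#) lowest.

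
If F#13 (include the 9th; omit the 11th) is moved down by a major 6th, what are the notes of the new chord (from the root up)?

A  C#  E  G  B  F#

A major 6th down from F# is A, so the new chord is A dominant thirteenth.
root → A
3rd (major 3rd) → C#
5th (perfect 5th) → E
7th (minor 7th) → G
9th (major 9th) → B
13th (major 13th) → F#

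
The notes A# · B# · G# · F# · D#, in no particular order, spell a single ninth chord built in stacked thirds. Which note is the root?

Stacking in thirds gives G# – B# – D# – F# – A#, so G# is the root — G# dominant ninth.

G#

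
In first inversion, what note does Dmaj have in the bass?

F#

Dmaj = D–F#–A. First inversion → third in the bass = F#.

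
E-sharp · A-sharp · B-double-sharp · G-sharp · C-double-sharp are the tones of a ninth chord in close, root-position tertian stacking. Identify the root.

A-sharp

Stacking in thirds gives A-sharp – C-double-sharp – E-sharp – G-sharp – B-double-sharp, so A-sharp is the root — A-sharp dominant seventh sharp nine.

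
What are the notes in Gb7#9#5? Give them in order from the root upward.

Gb Bb D Fb A

Gb7#9#5 is a dominant seventh sharp nine sharp five built on Gb.
Gb — root
Bb — major 3rd
D — augmented 5th
Fb — minor 7th
A — augmented 9th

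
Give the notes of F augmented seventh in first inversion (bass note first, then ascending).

In root position, F augmented seventh is F–A–C-sharp–E-flat.
First inversion puts the third (A) in the bass.

A C-sharp E-flat F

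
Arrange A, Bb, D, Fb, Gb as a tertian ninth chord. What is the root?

Arranged so that each adjacent pair is a third by letter name: Gb – Bb – D – Fb – A.
The bottom of that stack, Gb, is the root (this is Gb dominant seventh sharp nine sharp five).

Gb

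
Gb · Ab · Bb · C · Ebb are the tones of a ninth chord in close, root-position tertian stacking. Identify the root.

Stacking in thirds gives Ab – C – Ebb – Gb – Bb, so Ab is the root — Ab dominant ninth flat five.

Ab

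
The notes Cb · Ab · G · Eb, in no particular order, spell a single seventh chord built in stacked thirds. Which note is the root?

Stacking in thirds gives Ab – Cb – Eb – G, so Ab is the root — Ab minor-major seventh.

Ab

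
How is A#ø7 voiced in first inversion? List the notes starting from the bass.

C# – E – G# – A#

A#ø7 = A#–C#–E–G#; first inversion → third (C#) lowest.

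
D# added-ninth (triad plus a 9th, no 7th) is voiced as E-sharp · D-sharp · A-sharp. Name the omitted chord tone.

The full D# added-ninth chord is D-sharp, F-double-sharp, A-sharp, E-sharp.
Comparing with the voicing, the major 3rd (3rd) — F-double-sharp — is absent.

F-double-sharp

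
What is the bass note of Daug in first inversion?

F#

Daug = D–F#–A#. First inversion → third in the bass = F#.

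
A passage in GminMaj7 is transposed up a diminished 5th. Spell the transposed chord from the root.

D♭, F♭, A♭, C

Transposed root: G → D♭ (diminished 5th up). So we spell D♭ minor-major seventh:
D♭ — root
F♭ — minor 3rd
A♭ — perfect 5th
C — major 7th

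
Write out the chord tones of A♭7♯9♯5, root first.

A♭ C E G♭ B

A♭7♯9♯5 is a dominant seventh sharp nine sharp five built on A♭.
Root: A♭
Major 3rd (3rd): C
Augmented 5th (5th): E
Minor 7th (7th): G♭
Augmented 9th (9th): B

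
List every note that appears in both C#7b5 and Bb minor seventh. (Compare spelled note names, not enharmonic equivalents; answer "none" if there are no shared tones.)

none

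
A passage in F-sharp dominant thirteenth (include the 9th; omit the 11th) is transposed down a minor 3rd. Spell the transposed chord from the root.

D#, F##, A#, C#, E#, B#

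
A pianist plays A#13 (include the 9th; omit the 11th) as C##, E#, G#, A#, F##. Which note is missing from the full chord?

B#

The full A#13 chord is A#, C##, E#, G#, B#, F##.
Comparing with the voicing, the major 9th (9th) — B# — is absent.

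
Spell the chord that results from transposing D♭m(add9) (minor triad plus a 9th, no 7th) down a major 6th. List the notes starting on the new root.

F♭, A𝄫, C♭, G♭

Transposed root: D♭ → F♭ (major 6th down). So we spell F♭ minor added-ninth:
Root: F♭
Minor 3rd (3rd): A𝄫
Perfect 5th (5th): C♭
Major 9th (9th): G♭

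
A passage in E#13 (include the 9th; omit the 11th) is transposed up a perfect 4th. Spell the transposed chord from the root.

A perfect 4th up from E♯ is A♯, so the new chord is A♯ dominant thirteenth.
A♯ — root
C𝄪 — major 3rd
E♯ — perfect 5th
G♯ — minor 7th
B♯ — major 9th
F𝄪 — major 13th

A♯, C𝄪, E♯, G♯, B♯, F𝄪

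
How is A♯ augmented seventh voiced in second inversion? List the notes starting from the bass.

E-double-sharp, G-sharp, A-sharp, C-double-sharp

In root position, A♯ augmented seventh is A-sharp–C-double-sharp–E-double-sharp–G-sharp.
Second inversion puts the fifth (E-double-sharp) in the bass.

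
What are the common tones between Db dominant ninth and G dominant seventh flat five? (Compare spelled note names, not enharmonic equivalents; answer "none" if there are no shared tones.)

D-flat, F

Db dominant ninth = D-flat, F, A-flat, C-flat, E-flat.
G dominant seventh flat five = G, B, D-flat, F.
Shared: D-flat, F.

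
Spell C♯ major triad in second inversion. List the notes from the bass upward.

G-sharp, C-sharp, E-sharp

C♯ major triad = C-sharp–E-sharp–G-sharp; second inversion → fifth (G-sharp) lowest.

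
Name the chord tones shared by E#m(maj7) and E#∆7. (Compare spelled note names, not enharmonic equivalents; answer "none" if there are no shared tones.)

E#m(maj7): E# G# B# D##
E#∆7: E# G## B# D##
Common to both → E#, B#, D##.

E# – B# – D##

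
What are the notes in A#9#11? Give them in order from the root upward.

A#9#11 is a dominant ninth sharp eleven built on A#.
Root: A#
Major 3rd (3rd): C##
Perfect 5th (5th): E#
Minor 7th (7th): G#
Major 9th (9th): B#
Augmented 11th (11th): D##

A#  C##  E#  G#  B#  D##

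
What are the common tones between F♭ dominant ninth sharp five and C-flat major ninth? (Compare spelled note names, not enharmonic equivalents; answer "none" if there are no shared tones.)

G-flat

F♭ dominant ninth sharp five: F-flat A-flat C E-double-flat G-flat
C-flat major ninth: C-flat E-flat G-flat B-flat D-flat
Common to both → G-flat.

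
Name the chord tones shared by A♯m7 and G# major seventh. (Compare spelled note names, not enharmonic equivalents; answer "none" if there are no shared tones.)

A♯m7: A# C# E# G#
G# major seventh: G# B# D# F##
Common to both → G#.

G#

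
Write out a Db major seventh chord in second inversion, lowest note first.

Db major seventh = D-flat–F–A-flat–C; second inversion → fifth (A-flat) lowest.

A-flat, C, D-flat, F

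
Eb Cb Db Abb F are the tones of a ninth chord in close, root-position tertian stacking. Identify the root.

Arranged so that each adjacent pair is a third by letter name: Db – F – Abb – Cb – Eb.
The bottom of that stack, Db, is the root (this is Db dominant ninth flat five).

Db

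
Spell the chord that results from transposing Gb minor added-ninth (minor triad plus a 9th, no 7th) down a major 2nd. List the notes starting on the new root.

A major 2nd down from Gb is Fb, so the new chord is Fb minor added-ninth.
Root: Fb
Minor 3rd (3rd): Abb
Perfect 5th (5th): Cb
Major 9th (9th): Gb

Fb, Abb, Cb, Gb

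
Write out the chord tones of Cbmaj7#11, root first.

Cb, Eb, Gb, Bb, F

Root Cb, quality major seventh sharp eleven:
Root: Cb
Major 3rd (3rd): Eb
Perfect 5th (5th): Gb
Major 7th (7th): Bb
Augmented 11th (11th): F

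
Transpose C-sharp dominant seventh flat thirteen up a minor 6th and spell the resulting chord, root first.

C-sharp up a minor 6th → A. New chord: A dominant seventh flat thirteen.
root → A
3rd (major 3rd) → C-sharp
5th (perfect 5th) → E
7th (minor 7th) → G
13th (minor 13th) → F

A, C-sharp, E, G, F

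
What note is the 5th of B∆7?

B∆7 is built on B; its 5th is a perfect 5th above the root.
A fifth above B uses the letter F, and the perfect 5th above B is F#.

F#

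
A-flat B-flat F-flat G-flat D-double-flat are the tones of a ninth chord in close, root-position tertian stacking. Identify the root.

G-flat

Stacking in thirds gives G-flat – B-flat – D-double-flat – F-flat – A-flat, so G-flat is the root — G-flat dominant ninth flat five.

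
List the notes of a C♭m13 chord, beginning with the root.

C♭m13 is a minor thirteenth built on Cb.
Cb — root
Ebb — minor 3rd
Gb — perfect 5th
Bbb — minor 7th
Db — major 9th
Fb — perfect 11th
Ab — major 13th

Cb, Ebb, Gb, Bbb, Db, Fb, Ab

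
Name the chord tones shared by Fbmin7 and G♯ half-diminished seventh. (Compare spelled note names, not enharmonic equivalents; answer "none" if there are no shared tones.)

Fbmin7: Fb Abb Cb Ebb
G♯ half-diminished seventh: G# B D F#
Common to both → none.

none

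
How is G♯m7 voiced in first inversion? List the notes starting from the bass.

B  D#  F#  G#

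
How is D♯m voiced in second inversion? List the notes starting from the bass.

A#, D#, F#

In root position, D♯m is D#–F#–A#.
Second inversion puts the fifth (A#) in the bass.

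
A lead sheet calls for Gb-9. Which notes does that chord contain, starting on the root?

Root Gb, quality minor ninth:
Gb — root
Bbb — minor 3rd
Db — perfect 5th
Fb — minor 7th
Ab — major 9th

Gb, Bbb, Db, Fb, Ab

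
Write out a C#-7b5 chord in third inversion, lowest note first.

B, C#, E, G

In root position, C#-7b5 is C#–E–G–B.
Third inversion puts the seventh (B) in the bass.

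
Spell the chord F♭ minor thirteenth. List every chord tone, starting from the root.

F-flat A-double-flat C-flat E-double-flat G-flat B-double-flat D-flat

F♭ minor thirteenth: minor thirteenth on F-flat.
Root: F-flat
Minor 3rd (3rd): A-double-flat
Perfect 5th (5th): C-flat
Minor 7th (7th): E-double-flat
Major 9th (9th): G-flat
Perfect 11th (11th): B-double-flat
Major 13th (13th): D-flat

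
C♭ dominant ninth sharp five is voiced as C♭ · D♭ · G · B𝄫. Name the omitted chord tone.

The full C♭ dominant ninth sharp five chord is C♭, E♭, G, B𝄫, D♭.
Comparing with the voicing, the major 3rd (3rd) — E♭ — is absent.

E♭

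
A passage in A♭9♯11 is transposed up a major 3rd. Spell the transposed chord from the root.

C  E  G  Bb  D  F#

Transposed root: Ab → C (major 3rd up). So we spell C dominant ninth sharp eleven:
- root: C
- major 3rd: E
- perfect 5th: G
- minor 7th: Bb
- major 9th: D
- augmented 11th: F#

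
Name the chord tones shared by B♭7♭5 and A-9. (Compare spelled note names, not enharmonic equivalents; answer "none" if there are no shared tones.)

B♭7♭5 = Bb, D, Fb, Ab.
A-9 = A, C, E, G, B.
Shared: none.

none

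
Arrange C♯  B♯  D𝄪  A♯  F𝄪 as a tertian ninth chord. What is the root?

B♯

Stacking in thirds gives B♯ – D𝄪 – F𝄪 – A♯ – C♯, so B♯ is the root — B♯ dominant seventh flat nine.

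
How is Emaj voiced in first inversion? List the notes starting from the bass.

Emaj = E–G#–B; first inversion → third (G#) lowest.

G#, B, E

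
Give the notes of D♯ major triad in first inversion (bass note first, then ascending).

In root position, D♯ major triad is D#–F##–A#.
First inversion puts the third (F##) in the bass.

F## A# D#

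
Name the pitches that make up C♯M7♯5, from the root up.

C♯ – E♯ – G𝄪 – B♯

Root C♯, quality augmented major seventh:
root → C♯
3rd (major 3rd) → E♯
5th (augmented 5th) → G𝄪
7th (major 7th) → B♯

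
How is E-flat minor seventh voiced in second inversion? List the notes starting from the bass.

Bb Db Eb Gb

E-flat minor seventh = Eb–Gb–Bb–Db; second inversion → fifth (Bb) lowest.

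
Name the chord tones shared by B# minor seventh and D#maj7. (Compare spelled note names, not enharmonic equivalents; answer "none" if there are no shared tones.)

D#, F##, A#

B# minor seventh = B#, D#, F##, A#.
D#maj7 = D#, F##, A#, C##.
Shared: D#, F##, A#.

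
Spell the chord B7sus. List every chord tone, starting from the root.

B  E  F#  A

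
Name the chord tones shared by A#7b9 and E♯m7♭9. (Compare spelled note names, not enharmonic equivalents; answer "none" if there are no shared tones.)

E#, G#

A#7b9 = A#, C##, E#, G#, B.
E♯m7♭9 = E#, G#, B#, D#, F#.
Shared: E#, G#.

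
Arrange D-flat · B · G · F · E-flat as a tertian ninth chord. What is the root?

E-flat

Arranged so that each adjacent pair is a third by letter name: E-flat – G – B – D-flat – F.
The bottom of that stack, E-flat, is the root (this is E-flat dominant ninth sharp five).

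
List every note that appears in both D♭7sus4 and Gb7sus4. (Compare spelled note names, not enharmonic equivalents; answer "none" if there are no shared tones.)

Db, Gb, Cb

D♭7sus4 = Db, Gb, Ab, Cb.
Gb7sus4 = Gb, Cb, Db, Fb.
Shared: Db, Gb, Cb.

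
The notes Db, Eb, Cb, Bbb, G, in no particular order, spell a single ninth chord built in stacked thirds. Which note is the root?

Stacking in thirds gives Cb – Eb – G – Bbb – Db, so Cb is the root — Cb dominant ninth sharp five.

Cb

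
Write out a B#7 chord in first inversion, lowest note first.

In root position, B#7 is B#–D##–F##–A#.
First inversion puts the third (D##) in the bass.

D##, F##, A#, B#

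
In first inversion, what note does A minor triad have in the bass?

C

A minor triad = A–C–E. First inversion → third in the bass = C.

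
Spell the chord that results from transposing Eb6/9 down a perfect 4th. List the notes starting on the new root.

Bb  D  F  G  C

Eb down a perfect 4th → Bb. New chord: Bb six-nine.
- root: Bb
- major 3rd: D
- perfect 5th: F
- major 6th: G
- major 9th: C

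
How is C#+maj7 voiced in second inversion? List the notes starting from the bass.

C#+maj7 = C#–E#–G##–B#; second inversion → fifth (G##) lowest.

G##  B#  C#  E#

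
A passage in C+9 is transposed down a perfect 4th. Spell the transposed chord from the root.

C down a perfect 4th → G. New chord: G dominant ninth sharp five.
root → G
3rd (major 3rd) → B
5th (augmented 5th) → D#
7th (minor 7th) → F
9th (major 9th) → A

G, B, D#, F, A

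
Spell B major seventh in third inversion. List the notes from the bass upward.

In root position, B major seventh is B–D♯–F♯–A♯.
Third inversion puts the seventh (A♯) in the bass.

A♯ – B – D♯ – F♯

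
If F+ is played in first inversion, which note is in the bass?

F+ = F–A–C#. First inversion → third in the bass = A.

A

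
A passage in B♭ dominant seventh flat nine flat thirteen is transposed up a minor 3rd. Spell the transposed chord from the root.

Db, F, Ab, Cb, Ebb, Bbb

Transposed root: Bb → Db (minor 3rd up). So we spell Db dominant seventh flat nine flat thirteen:
Root: Db
Major 3rd (3rd): F
Perfect 5th (5th): Ab
Minor 7th (7th): Cb
Minor 9th (9th): Ebb
Minor 13th (13th): Bbb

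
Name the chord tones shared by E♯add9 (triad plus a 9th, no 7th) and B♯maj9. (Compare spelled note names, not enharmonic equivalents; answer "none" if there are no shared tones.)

E♯add9 = E#, G##, B#, F##.
B♯maj9 = B#, D##, F##, A##, C##.
Shared: B#, F##.

B#, F##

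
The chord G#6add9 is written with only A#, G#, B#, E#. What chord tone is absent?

The full G#6add9 chord is G#, B#, D#, E#, A#.
Comparing with the voicing, the perfect 5th (5th) — D# — is absent.

D#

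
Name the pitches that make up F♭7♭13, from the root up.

Fb  Ab  Cb  Ebb  Dbb

F♭7♭13 is a dominant seventh flat thirteen built on Fb.
- root: Fb
- major 3rd: Ab
- perfect 5th: Cb
- minor 7th: Ebb
- minor 13th: Dbb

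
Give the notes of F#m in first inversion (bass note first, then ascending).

F#m = F#–A–C#; first inversion → third (A) lowest.

A – C# – F#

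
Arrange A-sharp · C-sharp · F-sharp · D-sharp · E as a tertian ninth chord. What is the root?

D-sharp

Arranged so that each adjacent pair is a third by letter name: D-sharp – F-sharp – A-sharp – C-sharp – E.
The bottom of that stack, D-sharp, is the root (this is D-sharp minor seventh flat nine).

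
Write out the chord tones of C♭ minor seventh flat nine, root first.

C♭, E𝄫, G♭, B𝄫, D𝄫

C♭ minor seventh flat nine: minor seventh flat nine on C♭.
- root: C♭
- minor 3rd: E𝄫
- perfect 5th: G♭
- minor 7th: B𝄫
- minor 9th: D𝄫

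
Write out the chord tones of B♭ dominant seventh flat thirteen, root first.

B♭ D F A♭ G♭

B♭ dominant seventh flat thirteen: dominant seventh flat thirteen on B♭.
B♭ — root
D — major 3rd
F — perfect 5th
A♭ — minor 7th
G♭ — minor 13th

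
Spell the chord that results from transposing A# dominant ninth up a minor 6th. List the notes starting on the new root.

F# – A# – C# – E – G#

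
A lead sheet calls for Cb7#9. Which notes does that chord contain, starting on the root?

Cb, Eb, Gb, Bbb, D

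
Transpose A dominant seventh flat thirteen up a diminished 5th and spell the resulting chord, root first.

E♭, G, B♭, D♭, C♭

A up a diminished 5th → E♭. New chord: E♭ dominant seventh flat thirteen.
E♭ — root
G — major 3rd
B♭ — perfect 5th
D♭ — minor 7th
C♭ — minor 13th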